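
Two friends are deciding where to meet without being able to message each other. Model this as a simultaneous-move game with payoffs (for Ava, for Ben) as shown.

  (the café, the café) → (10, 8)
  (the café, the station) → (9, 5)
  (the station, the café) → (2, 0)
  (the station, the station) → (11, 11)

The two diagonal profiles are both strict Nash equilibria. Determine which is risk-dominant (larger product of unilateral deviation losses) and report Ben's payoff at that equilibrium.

At both the café: Ava loses 10 − 2 = 8 by deviating; Ben loses 8 − 5 = 3. Product = 8·3 = 24.
At both the station: Ava loses 11 − 9 = 2 by deviating; Ben loses 11 − 0 = 11. Product = 2·11 = 22.
24 > 22, so both the café is risk-dominant. Ben's payoff there is 8.

8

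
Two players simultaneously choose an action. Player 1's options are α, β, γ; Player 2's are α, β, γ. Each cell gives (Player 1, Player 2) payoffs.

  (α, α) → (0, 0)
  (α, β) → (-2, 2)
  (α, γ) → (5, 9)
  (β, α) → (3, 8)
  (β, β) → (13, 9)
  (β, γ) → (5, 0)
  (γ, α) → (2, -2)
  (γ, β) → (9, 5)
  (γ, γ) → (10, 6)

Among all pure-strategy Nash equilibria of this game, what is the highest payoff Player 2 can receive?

Both β is a pure NE (Player 1: 13 ≥ 9; Player 2: 9 ≥ 8). Player 2 gets 9.
Both γ is a pure NE (Player 1: 10 ≥ 5; Player 2: 6 ≥ 5). Player 2 gets 6.
Every other cell has a profitable deviation for at least one player. Highest of {9, 6} is 9.

9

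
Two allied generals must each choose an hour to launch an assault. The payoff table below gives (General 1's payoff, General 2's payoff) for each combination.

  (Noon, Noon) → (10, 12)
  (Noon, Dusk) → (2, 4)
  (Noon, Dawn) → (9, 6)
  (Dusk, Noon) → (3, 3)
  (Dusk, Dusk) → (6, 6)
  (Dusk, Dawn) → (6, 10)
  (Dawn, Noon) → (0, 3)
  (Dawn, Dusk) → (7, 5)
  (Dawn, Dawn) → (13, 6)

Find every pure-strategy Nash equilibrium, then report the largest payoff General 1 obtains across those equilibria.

13

Both Noon is a pure NE (General 1: 10 ≥ 3; General 2: 12 ≥ 6). General 1 gets 10.
Both Dawn is a pure NE (General 1: 13 ≥ 9; General 2: 6 ≥ 5). General 1 gets 13.
Every other cell has a profitable deviation for at least one player. Highest of {10, 13} is 13.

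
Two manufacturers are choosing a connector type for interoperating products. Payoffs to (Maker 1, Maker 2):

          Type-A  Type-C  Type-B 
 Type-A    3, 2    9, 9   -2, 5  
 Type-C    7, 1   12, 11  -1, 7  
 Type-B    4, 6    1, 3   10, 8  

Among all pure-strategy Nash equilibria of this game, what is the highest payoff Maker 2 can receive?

Both Type-C is a pure NE (Maker 1: 12 ≥ 9; Maker 2: 11 ≥ 7). Maker 2 gets 11.
Both Type-B is a pure NE (Maker 1: 10 ≥ -1; Maker 2: 8 ≥ 6). Maker 2 gets 8.
Every other cell has a profitable deviation for at least one player. Highest of {11, 8} is 11.

11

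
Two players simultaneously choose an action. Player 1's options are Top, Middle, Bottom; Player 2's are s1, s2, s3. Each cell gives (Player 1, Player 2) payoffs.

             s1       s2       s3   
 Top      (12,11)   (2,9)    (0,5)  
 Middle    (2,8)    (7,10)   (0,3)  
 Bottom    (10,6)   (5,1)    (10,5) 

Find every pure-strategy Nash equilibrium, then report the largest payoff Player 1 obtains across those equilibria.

(Top, s1) is a pure NE (Player 1: 12 ≥ 10; Player 2: 11 ≥ 9). Player 1 gets 12.
(Middle, s2) is a pure NE (Player 1: 7 ≥ 5; Player 2: 10 ≥ 8). Player 1 gets 7.
Every other cell has a profitable deviation for at least one player. Highest of {12, 7} is 12.

12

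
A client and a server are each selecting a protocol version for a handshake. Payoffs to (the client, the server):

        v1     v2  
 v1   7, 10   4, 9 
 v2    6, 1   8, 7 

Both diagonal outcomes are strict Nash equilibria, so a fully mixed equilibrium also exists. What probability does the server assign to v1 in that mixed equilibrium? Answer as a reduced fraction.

4/5

The server's mix q on v1 must make the client indifferent between v1 and v2.
The client's payoff from v1: 7q + 4(1−q). From v2: 6q + 8(1−q).
Set equal: 1q = 4(1−q) → q = 4/5.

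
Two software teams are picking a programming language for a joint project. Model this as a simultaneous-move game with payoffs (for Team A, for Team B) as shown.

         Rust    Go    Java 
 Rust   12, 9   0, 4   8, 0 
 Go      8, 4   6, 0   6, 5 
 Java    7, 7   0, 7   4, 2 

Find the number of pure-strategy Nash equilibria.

1

Both Rust: Team A gets 12 (best alternative 8); Team B gets 9 (best alternative 4). Neither deviates — NE.
Both Go is not a NE: Team B would switch to Java (5 > 0).
No other cell survives both best-response checks, so there is 1 pure NE.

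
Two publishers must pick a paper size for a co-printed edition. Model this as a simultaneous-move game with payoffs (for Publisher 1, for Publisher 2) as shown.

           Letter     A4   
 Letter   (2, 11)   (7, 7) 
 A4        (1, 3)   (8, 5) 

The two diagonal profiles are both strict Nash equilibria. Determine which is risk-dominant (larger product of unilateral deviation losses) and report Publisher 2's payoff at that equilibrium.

11

At both Letter: Publisher 1 loses 2 − 1 = 1 by deviating; Publisher 2 loses 11 − 7 = 4. Product = 1·4 = 4.
At both A4: Publisher 1 loses 8 − 7 = 1 by deviating; Publisher 2 loses 5 − 3 = 2. Product = 1·2 = 2.
4 > 2, so both Letter is risk-dominant. Publisher 2's payoff there is 11.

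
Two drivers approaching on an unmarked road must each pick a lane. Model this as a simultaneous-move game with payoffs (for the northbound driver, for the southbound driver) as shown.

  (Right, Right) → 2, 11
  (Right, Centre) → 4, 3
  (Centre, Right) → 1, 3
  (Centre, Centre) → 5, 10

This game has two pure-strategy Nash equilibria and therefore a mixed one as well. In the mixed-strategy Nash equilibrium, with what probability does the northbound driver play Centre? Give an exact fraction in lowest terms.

8/15

The northbound driver's mix p on Right must make the southbound driver indifferent between Right and Centre.
The southbound driver's payoff from Right: 11p + 3(1−p). From Centre: 3p + 10(1−p).
Set equal: 8p = 7(1−p) → p = 7/15.
Probability on Centre is 1 − 7/15 = 8/15.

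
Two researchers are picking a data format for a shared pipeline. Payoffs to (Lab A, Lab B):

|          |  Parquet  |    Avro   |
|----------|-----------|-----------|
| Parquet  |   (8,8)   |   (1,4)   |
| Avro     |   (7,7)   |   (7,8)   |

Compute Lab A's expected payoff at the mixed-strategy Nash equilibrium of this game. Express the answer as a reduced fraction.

Lab B mixes with probability q on Parquet, chosen so Lab A is indifferent: 8q + 1(1−q) = 7q + 7(1−q) gives q = 6/7.
Lab A's expected payoff (from either row, since indifferent) is 8·6/7 + 1·1/7 = 7.

7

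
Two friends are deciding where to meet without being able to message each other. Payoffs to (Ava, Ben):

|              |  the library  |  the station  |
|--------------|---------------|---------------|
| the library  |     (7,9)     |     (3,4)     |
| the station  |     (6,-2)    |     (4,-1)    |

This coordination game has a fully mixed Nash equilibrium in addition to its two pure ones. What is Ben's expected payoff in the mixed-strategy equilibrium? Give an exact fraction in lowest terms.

Ava mixes with probability p on the library, chosen so Ben is indifferent: 9p + (-2)(1−p) = 4p + (-1)(1−p) gives p = 1/6.
Ben's expected payoff is 9·1/6 + (-2)·5/6 = -1/6.

-1/6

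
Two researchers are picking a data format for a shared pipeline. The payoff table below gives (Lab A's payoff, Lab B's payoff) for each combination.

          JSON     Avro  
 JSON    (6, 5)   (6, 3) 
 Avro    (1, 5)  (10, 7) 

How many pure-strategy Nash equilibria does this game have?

2

Both JSON: Lab A gets 6 (best alternative 1); Lab B gets 5 (best alternative 3). Neither deviates — NE.
Both Avro: Lab A gets 10 (best alternative 6); Lab B gets 7 (best alternative 5). Neither deviates — NE.
(Avro, JSON) is not a NE: Lab A would switch to JSON (6 > 1).
No other cell survives both best-response checks, so there are 2 pure NE.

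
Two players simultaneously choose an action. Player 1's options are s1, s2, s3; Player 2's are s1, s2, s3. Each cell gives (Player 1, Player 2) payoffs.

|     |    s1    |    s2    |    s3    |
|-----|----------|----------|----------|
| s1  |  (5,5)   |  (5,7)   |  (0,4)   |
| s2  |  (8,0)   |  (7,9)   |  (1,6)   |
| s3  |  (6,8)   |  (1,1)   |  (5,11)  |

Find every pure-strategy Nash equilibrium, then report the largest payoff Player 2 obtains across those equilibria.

Both s2 is a pure NE (Player 1: 7 ≥ 5; Player 2: 9 ≥ 6). Player 2 gets 9.
Both s3 is a pure NE (Player 1: 5 ≥ 1; Player 2: 11 ≥ 8). Player 2 gets 11.
Every other cell has a profitable deviation for at least one player. Highest of {9, 11} is 11.

11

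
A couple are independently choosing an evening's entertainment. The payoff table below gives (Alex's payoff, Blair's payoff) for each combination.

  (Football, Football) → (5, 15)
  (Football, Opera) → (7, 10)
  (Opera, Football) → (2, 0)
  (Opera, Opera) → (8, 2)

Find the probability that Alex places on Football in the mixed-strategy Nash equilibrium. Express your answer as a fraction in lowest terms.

Alex's mix p on Football must make Blair indifferent between Football and Opera.
Blair's payoff from Football: 15p + 0(1−p). From Opera: 10p + 2(1−p).
Set equal: 5p = 2(1−p) → p = 2/7.

2/7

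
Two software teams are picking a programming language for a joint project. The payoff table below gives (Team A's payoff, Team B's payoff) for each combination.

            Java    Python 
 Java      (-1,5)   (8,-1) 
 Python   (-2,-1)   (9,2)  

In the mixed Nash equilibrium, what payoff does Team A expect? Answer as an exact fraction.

Team B mixes with probability q on Java, chosen so Team A is indifferent: (-1)q + 8(1−q) = (-2)q + 9(1−q) gives q = 1/2.
Team A's expected payoff (from either row, since indifferent) is (-1)·1/2 + 8·1/2 = 7/2.

7/2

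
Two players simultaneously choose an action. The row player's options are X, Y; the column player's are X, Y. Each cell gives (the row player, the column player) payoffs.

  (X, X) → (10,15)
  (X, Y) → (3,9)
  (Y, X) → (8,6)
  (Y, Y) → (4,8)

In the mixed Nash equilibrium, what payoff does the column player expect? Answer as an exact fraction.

The row player mixes with probability p on X, chosen so the column player is indifferent: 15p + 6(1−p) = 9p + 8(1−p) gives p = 1/4.
The column player's expected payoff is 15·1/4 + 6·3/4 = 33/4.

33/4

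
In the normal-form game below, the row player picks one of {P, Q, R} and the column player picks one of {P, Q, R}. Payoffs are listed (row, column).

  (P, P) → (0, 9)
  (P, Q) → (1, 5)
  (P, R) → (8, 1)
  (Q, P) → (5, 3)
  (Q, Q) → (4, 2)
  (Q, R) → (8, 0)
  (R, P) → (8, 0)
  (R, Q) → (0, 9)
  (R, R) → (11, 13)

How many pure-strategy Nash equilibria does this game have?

Both R: the row player gets 11 (best alternative 8); the column player gets 13 (best alternative 9). Neither deviates — NE.
Both P is not a NE: the row player would switch to R (8 > 0).
No other cell survives both best-response checks, so there is 1 pure NE.

1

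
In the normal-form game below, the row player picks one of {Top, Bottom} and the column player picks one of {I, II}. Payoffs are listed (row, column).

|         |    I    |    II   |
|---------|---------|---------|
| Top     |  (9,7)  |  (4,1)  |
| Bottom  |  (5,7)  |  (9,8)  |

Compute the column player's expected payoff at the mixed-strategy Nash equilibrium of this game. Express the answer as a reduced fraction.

The row player mixes with probability p on Top, chosen so the column player is indifferent: 7p + 7(1−p) = 1p + 8(1−p) gives p = 1/7.
The column player's expected payoff is 7·1/7 + 7·6/7 = 7.

7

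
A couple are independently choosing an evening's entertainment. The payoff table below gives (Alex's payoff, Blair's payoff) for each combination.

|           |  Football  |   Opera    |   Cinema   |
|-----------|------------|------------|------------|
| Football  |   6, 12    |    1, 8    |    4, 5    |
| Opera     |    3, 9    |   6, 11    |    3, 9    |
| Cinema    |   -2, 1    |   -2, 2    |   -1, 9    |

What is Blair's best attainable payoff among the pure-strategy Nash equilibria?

Both Football is a pure NE (Alex: 6 ≥ 3; Blair: 12 ≥ 8). Blair gets 12.
Both Opera is a pure NE (Alex: 6 ≥ 1; Blair: 11 ≥ 9). Blair gets 11.
Every other cell has a profitable deviation for at least one player. Highest of {12, 11} is 12.

12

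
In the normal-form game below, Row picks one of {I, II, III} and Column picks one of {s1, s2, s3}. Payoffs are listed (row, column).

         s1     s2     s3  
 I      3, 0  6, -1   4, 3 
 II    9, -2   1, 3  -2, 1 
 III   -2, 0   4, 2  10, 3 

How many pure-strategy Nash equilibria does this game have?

1

(III, s3): Row gets 10 (best alternative 4); Column gets 3 (best alternative 2). Neither deviates — NE.
(II, s2) is not a NE: Row would switch to I (6 > 1).
No other cell survives both best-response checks, so there is 1 pure NE.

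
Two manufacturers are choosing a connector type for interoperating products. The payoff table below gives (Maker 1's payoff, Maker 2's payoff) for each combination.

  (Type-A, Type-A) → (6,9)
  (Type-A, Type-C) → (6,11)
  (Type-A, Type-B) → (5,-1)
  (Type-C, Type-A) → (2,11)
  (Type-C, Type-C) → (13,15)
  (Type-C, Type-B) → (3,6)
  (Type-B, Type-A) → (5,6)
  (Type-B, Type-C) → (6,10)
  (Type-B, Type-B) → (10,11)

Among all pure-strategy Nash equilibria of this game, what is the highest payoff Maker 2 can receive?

15

Both Type-C is a pure NE (Maker 1: 13 ≥ 6; Maker 2: 15 ≥ 11). Maker 2 gets 15.
Both Type-B is a pure NE (Maker 1: 10 ≥ 5; Maker 2: 11 ≥ 10). Maker 2 gets 11.
Every other cell has a profitable deviation for at least one player. Highest of {15, 11} is 15.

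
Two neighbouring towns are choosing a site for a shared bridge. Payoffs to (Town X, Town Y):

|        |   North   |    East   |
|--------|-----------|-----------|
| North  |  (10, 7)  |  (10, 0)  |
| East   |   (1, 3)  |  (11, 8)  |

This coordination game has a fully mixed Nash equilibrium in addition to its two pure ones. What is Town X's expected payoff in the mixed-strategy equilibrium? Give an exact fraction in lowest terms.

Town Y mixes with probability q on North, chosen so Town X is indifferent: 10q + 10(1−q) = 1q + 11(1−q) gives q = 1/10.
Town X's expected payoff (from either row, since indifferent) is 10·1/10 + 10·9/10 = 10.

10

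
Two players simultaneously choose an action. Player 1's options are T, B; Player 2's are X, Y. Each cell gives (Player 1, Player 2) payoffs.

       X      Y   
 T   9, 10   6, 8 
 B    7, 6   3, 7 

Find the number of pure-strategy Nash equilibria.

1

(T, X): Player 1 gets 9 (best alternative 7); Player 2 gets 10 (best alternative 8). Neither deviates — NE.
(B, Y) is not a NE: Player 1 would switch to T (6 > 3).
No other cell survives both best-response checks, so there is 1 pure NE.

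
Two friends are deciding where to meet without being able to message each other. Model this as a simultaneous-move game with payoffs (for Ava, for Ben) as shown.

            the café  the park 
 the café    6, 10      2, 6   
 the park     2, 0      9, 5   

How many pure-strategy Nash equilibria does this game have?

2

Both the café: Ava gets 6 (best alternative 2); Ben gets 10 (best alternative 6). Neither deviates — NE.
Both the park: Ava gets 9 (best alternative 2); Ben gets 5 (best alternative 0). Neither deviates — NE.
(the café, the park) is not a NE: Ava would switch to the park (9 > 2).
No other cell survives both best-response checks, so there are 2 pure NE.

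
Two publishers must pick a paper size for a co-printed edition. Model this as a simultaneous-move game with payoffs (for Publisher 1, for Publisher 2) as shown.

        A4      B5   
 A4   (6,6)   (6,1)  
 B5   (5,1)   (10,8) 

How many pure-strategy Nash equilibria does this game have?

Both A4: Publisher 1 gets 6 (best alternative 5); Publisher 2 gets 6 (best alternative 1). Neither deviates — NE.
Both B5: Publisher 1 gets 10 (best alternative 6); Publisher 2 gets 8 (best alternative 1). Neither deviates — NE.
(B5, A4) is not a NE: Publisher 1 would switch to A4 (6 > 5).
No other cell survives both best-response checks, so there are 2 pure NE.

2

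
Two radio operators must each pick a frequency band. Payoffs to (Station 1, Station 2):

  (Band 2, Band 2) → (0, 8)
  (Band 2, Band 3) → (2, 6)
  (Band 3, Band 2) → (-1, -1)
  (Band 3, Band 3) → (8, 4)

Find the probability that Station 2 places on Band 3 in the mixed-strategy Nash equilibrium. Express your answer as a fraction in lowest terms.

1/7

Station 2's mix q on Band 2 must make Station 1 indifferent between Band 2 and Band 3.
Station 1's payoff from Band 2: 0q + 2(1−q). From Band 3: (-1)q + 8(1−q).
Set equal: 1q = 6(1−q) → q = 6/7.
Probability on Band 3 is 1 − 6/7 = 1/7.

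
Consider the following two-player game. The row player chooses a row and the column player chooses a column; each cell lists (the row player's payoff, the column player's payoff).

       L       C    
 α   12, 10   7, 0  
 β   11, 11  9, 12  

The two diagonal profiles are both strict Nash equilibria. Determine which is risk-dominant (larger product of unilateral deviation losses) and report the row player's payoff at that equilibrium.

12

At (α, L): the row player loses 12 − 11 = 1 by deviating; the column player loses 10 − 0 = 10. Product = 1·10 = 10.
At (β, C): the row player loses 9 − 7 = 2 by deviating; the column player loses 12 − 11 = 1. Product = 2·1 = 2.
10 > 2, so (α, L) is risk-dominant. The row player's payoff there is 12.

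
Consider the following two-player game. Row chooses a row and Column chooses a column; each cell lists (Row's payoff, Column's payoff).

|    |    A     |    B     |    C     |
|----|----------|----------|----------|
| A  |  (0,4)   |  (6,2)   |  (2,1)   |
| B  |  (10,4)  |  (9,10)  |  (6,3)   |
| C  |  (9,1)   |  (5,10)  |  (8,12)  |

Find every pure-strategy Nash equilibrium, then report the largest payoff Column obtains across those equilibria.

Both B is a pure NE (Row: 9 ≥ 6; Column: 10 ≥ 4). Column gets 10.
Both C is a pure NE (Row: 8 ≥ 6; Column: 12 ≥ 10). Column gets 12.
Every other cell has a profitable deviation for at least one player. Highest of {10, 12} is 12.

12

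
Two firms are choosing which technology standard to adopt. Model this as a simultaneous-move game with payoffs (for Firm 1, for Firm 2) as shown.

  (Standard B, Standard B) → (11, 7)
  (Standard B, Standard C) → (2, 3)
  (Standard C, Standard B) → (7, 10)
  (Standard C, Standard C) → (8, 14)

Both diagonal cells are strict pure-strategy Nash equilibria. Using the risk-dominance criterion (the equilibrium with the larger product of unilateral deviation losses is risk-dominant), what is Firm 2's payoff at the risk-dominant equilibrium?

14

At both Standard B: Firm 1 loses 11 − 7 = 4 by deviating; Firm 2 loses 7 − 3 = 4. Product = 4·4 = 16.
At both Standard C: Firm 1 loses 8 − 2 = 6 by deviating; Firm 2 loses 14 − 10 = 4. Product = 6·4 = 24.
24 > 16, so both Standard C is risk-dominant. Firm 2's payoff there is 14.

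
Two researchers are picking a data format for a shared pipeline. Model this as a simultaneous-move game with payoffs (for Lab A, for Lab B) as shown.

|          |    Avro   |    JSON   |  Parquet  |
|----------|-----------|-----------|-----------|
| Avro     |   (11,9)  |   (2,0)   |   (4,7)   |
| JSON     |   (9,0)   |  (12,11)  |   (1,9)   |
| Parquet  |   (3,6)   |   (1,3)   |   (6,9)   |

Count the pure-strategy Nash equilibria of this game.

Both Avro: Lab A gets 11 (best alternative 9); Lab B gets 9 (best alternative 7). Neither deviates — NE.
Both JSON: Lab A gets 12 (best alternative 2); Lab B gets 11 (best alternative 9). Neither deviates — NE.
Both Parquet: Lab A gets 6 (best alternative 4); Lab B gets 9 (best alternative 6). Neither deviates — NE.
(Parquet, Avro) is not a NE: Lab A would switch to Avro (11 > 3).
No other cell survives both best-response checks, so there are 3 pure NE.

3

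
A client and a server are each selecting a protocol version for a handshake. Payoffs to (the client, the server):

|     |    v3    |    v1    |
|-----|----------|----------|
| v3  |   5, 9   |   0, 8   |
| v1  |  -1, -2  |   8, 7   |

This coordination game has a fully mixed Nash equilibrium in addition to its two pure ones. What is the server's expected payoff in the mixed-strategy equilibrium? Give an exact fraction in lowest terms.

79/10

The client mixes with probability p on v3, chosen so the server is indifferent: 9p + (-2)(1−p) = 8p + 7(1−p) gives p = 9/10.
The server's expected payoff is 9·9/10 + (-2)·1/10 = 79/10.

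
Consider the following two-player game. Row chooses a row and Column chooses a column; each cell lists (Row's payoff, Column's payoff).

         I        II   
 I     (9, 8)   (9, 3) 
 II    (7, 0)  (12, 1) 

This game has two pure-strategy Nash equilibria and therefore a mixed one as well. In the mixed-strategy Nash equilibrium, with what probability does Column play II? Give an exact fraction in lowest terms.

Column's mix q on I must make Row indifferent between I and II.
Row's payoff from I: 9q + 9(1−q). From II: 7q + 12(1−q).
Set equal: 2q = 3(1−q) → q = 3/5.
Probability on II is 1 − 3/5 = 2/5.

2/5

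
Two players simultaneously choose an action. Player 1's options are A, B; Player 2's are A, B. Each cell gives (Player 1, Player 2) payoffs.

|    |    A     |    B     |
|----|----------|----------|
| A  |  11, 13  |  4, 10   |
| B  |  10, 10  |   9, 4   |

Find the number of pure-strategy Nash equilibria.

Both A: Player 1 gets 11 (best alternative 10); Player 2 gets 13 (best alternative 10). Neither deviates — NE.
Both B is not a NE: Player 2 would switch to A (10 > 4).
No other cell survives both best-response checks, so there is 1 pure NE.

1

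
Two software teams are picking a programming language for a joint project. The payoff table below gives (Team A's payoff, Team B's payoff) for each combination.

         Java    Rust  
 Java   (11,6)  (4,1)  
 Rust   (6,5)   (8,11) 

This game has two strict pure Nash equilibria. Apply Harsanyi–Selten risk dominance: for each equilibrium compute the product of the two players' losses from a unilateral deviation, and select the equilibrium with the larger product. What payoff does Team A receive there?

At both Java: Team A loses 11 − 6 = 5 by deviating; Team B loses 6 − 1 = 5. Product = 5·5 = 25.
At both Rust: Team A loses 8 − 4 = 4 by deviating; Team B loses 11 − 5 = 6. Product = 4·6 = 24.
25 > 24, so both Java is risk-dominant. Team A's payoff there is 11.

11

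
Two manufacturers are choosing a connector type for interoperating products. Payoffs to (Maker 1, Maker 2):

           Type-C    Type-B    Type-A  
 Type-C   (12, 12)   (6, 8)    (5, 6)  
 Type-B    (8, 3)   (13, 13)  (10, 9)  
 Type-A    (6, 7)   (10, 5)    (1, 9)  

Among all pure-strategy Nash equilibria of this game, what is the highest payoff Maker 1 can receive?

13

Both Type-C is a pure NE (Maker 1: 12 ≥ 8; Maker 2: 12 ≥ 8). Maker 1 gets 12.
Both Type-B is a pure NE (Maker 1: 13 ≥ 10; Maker 2: 13 ≥ 9). Maker 1 gets 13.
Every other cell has a profitable deviation for at least one player. Highest of {12, 13} is 13.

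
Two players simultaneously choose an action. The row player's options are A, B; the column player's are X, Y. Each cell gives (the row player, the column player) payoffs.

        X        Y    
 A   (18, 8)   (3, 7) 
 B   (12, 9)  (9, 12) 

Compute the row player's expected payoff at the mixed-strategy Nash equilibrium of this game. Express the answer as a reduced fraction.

The column player mixes with probability q on X, chosen so the row player is indifferent: 18q + 3(1−q) = 12q + 9(1−q) gives q = 1/2.
The row player's expected payoff (from either row, since indifferent) is 18·1/2 + 3·1/2 = 21/2.

21/2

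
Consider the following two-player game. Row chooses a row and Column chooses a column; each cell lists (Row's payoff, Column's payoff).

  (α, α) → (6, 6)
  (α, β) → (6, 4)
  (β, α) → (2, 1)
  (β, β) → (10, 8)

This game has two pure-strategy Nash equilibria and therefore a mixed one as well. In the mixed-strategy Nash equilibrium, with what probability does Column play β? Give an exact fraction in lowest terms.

1/2

Column's mix q on α must make Row indifferent between α and β.
Row's payoff from α: 6q + 6(1−q). From β: 2q + 10(1−q).
Set equal: 4q = 4(1−q) → q = 4/8 = 1/2.
Probability on β is 1 − 1/2 = 1/2.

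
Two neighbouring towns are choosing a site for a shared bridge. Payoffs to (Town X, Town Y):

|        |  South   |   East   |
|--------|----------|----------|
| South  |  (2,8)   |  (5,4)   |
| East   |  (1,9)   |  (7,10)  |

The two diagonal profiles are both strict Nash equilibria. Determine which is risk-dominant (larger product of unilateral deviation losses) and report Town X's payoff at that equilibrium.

At both South: Town X loses 2 − 1 = 1 by deviating; Town Y loses 8 − 4 = 4. Product = 1·4 = 4.
At both East: Town X loses 7 − 5 = 2 by deviating; Town Y loses 10 − 9 = 1. Product = 2·1 = 2.
4 > 2, so both South is risk-dominant. Town X's payoff there is 2.

2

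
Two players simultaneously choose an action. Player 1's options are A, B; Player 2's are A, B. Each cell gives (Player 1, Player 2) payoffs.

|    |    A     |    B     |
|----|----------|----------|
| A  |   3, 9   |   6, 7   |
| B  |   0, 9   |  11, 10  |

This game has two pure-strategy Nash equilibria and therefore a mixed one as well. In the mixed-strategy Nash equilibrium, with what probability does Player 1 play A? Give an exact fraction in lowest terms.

1/3

Player 1's mix p on A must make Player 2 indifferent between A and B.
Player 2's payoff from A: 9p + 9(1−p). From B: 7p + 10(1−p).
Set equal: 2p = 1(1−p) → p = 1/3.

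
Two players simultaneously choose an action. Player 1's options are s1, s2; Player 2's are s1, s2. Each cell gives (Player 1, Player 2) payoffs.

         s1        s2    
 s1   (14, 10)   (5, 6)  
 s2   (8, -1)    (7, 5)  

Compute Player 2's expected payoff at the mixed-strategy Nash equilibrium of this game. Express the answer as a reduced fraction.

28/5

Player 1 mixes with probability p on s1, chosen so Player 2 is indifferent: 10p + (-1)(1−p) = 6p + 5(1−p) gives p = 3/5.
Player 2's expected payoff is 10·3/5 + (-1)·2/5 = 28/5.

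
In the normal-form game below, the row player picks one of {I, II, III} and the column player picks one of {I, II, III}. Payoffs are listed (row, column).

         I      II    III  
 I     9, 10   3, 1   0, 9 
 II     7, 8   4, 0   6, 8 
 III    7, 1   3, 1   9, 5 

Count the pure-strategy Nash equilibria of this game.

Both I: the row player gets 9 (best alternative 7); the column player gets 10 (best alternative 9). Neither deviates — NE.
Both III: the row player gets 9 (best alternative 6); the column player gets 5 (best alternative 1). Neither deviates — NE.
Both II is not a NE: the column player would switch to I (8 > 0).
No other cell survives both best-response checks, so there are 2 pure NE.

2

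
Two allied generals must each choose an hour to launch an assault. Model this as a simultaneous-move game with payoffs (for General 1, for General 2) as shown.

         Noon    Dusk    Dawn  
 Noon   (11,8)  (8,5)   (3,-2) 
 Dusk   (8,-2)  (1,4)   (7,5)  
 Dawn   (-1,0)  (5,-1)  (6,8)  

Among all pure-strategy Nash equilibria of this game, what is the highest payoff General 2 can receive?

8

Both Noon is a pure NE (General 1: 11 ≥ 8; General 2: 8 ≥ 5). General 2 gets 8.
(Dusk, Dawn) is a pure NE (General 1: 7 ≥ 6; General 2: 5 ≥ 4). General 2 gets 5.
Every other cell has a profitable deviation for at least one player. Highest of {8, 5} is 8.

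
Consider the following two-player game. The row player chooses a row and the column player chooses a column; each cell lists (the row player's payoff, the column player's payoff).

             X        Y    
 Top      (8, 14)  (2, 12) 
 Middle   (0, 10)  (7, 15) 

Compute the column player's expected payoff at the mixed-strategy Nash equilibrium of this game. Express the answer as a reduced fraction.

90/7

The row player mixes with probability p on Top, chosen so the column player is indifferent: 14p + 10(1−p) = 12p + 15(1−p) gives p = 5/7.
The column player's expected payoff is 14·5/7 + 10·2/7 = 90/7.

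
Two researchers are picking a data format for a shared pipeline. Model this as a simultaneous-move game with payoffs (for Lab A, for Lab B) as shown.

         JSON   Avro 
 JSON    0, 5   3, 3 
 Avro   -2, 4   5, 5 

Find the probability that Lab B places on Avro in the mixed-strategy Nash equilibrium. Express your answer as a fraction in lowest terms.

Lab B's mix q on JSON must make Lab A indifferent between JSON and Avro.
Lab A's payoff from JSON: 0q + 3(1−q). From Avro: (-2)q + 5(1−q).
Set equal: 2q = 2(1−q) → q = 2/4 = 1/2.
Probability on Avro is 1 − 1/2 = 1/2.

1/2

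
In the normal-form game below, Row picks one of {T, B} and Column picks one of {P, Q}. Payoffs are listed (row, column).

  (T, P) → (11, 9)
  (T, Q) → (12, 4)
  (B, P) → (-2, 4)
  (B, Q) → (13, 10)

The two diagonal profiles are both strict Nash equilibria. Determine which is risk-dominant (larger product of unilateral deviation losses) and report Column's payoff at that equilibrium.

9

At (T, P): Row loses 11 − (-2) = 13 by deviating; Column loses 9 − 4 = 5. Product = 13·5 = 65.
At (B, Q): Row loses 13 − 12 = 1 by deviating; Column loses 10 − 4 = 6. Product = 1·6 = 6.
65 > 6, so (T, P) is risk-dominant. Column's payoff there is 9.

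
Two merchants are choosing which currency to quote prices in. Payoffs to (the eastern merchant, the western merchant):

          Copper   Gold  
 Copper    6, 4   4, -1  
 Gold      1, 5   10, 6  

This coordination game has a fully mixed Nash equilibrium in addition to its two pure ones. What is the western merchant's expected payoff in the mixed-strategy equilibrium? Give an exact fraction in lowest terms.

29/6

The eastern merchant mixes with probability p on Copper, chosen so the western merchant is indifferent: 4p + 5(1−p) = (-1)p + 6(1−p) gives p = 1/6.
The western merchant's expected payoff is 4·1/6 + 5·5/6 = 29/6.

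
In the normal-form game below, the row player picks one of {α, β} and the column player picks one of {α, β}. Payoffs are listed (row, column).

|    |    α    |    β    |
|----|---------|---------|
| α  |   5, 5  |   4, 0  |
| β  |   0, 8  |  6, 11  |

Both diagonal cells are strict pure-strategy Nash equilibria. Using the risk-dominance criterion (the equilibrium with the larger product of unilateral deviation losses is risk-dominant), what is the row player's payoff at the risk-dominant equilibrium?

At both α: the row player loses 5 − 0 = 5 by deviating; the column player loses 5 − 0 = 5. Product = 5·5 = 25.
At both β: the row player loses 6 − 4 = 2 by deviating; the column player loses 11 − 8 = 3. Product = 2·3 = 6.
25 > 6, so both α is risk-dominant. The row player's payoff there is 5.

5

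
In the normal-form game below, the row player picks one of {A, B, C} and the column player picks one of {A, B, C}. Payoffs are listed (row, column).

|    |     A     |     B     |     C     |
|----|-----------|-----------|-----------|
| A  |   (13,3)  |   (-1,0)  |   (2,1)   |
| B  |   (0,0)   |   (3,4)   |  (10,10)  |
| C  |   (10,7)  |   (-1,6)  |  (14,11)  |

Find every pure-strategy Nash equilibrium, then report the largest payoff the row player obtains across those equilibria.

14

Both A is a pure NE (the row player: 13 ≥ 10; the column player: 3 ≥ 1). The row player gets 13.
Both C is a pure NE (the row player: 14 ≥ 10; the column player: 11 ≥ 7). The row player gets 14.
Every other cell has a profitable deviation for at least one player. Highest of {13, 14} is 14.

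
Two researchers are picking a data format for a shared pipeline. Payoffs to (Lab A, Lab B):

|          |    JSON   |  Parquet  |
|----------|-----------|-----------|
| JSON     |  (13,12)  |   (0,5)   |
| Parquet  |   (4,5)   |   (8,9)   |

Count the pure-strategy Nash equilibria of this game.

Both JSON: Lab A gets 13 (best alternative 4); Lab B gets 12 (best alternative 5). Neither deviates — NE.
Both Parquet: Lab A gets 8 (best alternative 0); Lab B gets 9 (best alternative 5). Neither deviates — NE.
(Parquet, JSON) is not a NE: Lab A would switch to JSON (13 > 4).
No other cell survives both best-response checks, so there are 2 pure NE.

2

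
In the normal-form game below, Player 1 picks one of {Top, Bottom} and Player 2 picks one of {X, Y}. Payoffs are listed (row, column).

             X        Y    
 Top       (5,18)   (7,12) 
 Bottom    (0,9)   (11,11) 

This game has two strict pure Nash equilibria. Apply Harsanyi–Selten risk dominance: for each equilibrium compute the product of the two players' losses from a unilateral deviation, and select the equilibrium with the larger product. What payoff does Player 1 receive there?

5

At (Top, X): Player 1 loses 5 − 0 = 5 by deviating; Player 2 loses 18 − 12 = 6. Product = 5·6 = 30.
At (Bottom, Y): Player 1 loses 11 − 7 = 4 by deviating; Player 2 loses 11 − 9 = 2. Product = 4·2 = 8.
30 > 8, so (Top, X) is risk-dominant. Player 1's payoff there is 5.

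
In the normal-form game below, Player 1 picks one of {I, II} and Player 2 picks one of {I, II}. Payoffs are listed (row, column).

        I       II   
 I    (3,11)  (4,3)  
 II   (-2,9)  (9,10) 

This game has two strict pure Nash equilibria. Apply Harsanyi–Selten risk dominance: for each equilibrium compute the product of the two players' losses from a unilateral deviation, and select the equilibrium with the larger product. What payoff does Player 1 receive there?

At both I: Player 1 loses 3 − (-2) = 5 by deviating; Player 2 loses 11 − 3 = 8. Product = 5·8 = 40.
At both II: Player 1 loses 9 − 4 = 5 by deviating; Player 2 loses 10 − 9 = 1. Product = 5·1 = 5.
40 > 5, so both I is risk-dominant. Player 1's payoff there is 3.

3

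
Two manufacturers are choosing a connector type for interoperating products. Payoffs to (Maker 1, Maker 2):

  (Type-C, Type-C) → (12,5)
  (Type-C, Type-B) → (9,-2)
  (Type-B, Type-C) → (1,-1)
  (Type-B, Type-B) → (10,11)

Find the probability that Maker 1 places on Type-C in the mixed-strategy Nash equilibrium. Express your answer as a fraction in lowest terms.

Maker 1's mix p on Type-C must make Maker 2 indifferent between Type-C and Type-B.
Maker 2's payoff from Type-C: 5p + (-1)(1−p). From Type-B: (-2)p + 11(1−p).
Set equal: 7p = 12(1−p) → p = 12/19.

12/19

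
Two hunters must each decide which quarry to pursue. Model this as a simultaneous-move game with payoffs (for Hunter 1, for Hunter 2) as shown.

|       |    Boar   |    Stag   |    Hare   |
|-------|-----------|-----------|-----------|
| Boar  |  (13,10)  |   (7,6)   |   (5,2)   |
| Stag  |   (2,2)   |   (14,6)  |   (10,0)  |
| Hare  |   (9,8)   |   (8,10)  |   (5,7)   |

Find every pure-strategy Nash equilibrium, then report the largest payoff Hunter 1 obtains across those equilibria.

Both Boar is a pure NE (Hunter 1: 13 ≥ 9; Hunter 2: 10 ≥ 6). Hunter 1 gets 13.
Both Stag is a pure NE (Hunter 1: 14 ≥ 8; Hunter 2: 6 ≥ 2). Hunter 1 gets 14.
Every other cell has a profitable deviation for at least one player. Highest of {13, 14} is 14.

14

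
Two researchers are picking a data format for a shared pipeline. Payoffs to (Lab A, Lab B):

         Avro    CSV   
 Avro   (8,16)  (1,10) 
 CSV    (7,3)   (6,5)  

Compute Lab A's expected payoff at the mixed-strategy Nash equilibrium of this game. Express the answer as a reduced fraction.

Lab B mixes with probability q on Avro, chosen so Lab A is indifferent: 8q + 1(1−q) = 7q + 6(1−q) gives q = 5/6.
Lab A's expected payoff (from either row, since indifferent) is 8·5/6 + 1·1/6 = 41/6.

41/6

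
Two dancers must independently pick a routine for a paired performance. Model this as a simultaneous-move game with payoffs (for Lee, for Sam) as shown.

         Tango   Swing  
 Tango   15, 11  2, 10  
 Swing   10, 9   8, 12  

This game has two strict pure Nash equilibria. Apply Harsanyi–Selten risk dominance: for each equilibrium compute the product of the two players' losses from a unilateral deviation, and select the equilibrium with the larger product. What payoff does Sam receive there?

At both Tango: Lee loses 15 − 10 = 5 by deviating; Sam loses 11 − 10 = 1. Product = 5·1 = 5.
At both Swing: Lee loses 8 − 2 = 6 by deviating; Sam loses 12 − 9 = 3. Product = 6·3 = 18.
18 > 5, so both Swing is risk-dominant. Sam's payoff there is 12.

12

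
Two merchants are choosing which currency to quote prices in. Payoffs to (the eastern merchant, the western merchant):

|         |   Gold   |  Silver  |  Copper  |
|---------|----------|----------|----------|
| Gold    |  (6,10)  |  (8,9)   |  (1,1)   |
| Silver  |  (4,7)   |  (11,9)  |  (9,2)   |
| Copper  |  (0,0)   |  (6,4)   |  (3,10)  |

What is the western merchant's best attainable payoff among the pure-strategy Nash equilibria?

Both Gold is a pure NE (the eastern merchant: 6 ≥ 4; the western merchant: 10 ≥ 9). The western merchant gets 10.
Both Silver is a pure NE (the eastern merchant: 11 ≥ 8; the western merchant: 9 ≥ 7). The western merchant gets 9.
Every other cell has a profitable deviation for at least one player. Highest of {10, 9} is 10.

10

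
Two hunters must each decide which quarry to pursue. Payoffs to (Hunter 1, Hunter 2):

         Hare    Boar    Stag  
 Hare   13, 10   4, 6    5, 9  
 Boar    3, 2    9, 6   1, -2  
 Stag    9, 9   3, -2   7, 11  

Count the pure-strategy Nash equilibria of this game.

3

Both Hare: Hunter 1 gets 13 (best alternative 9); Hunter 2 gets 10 (best alternative 9). Neither deviates — NE.
Both Boar: Hunter 1 gets 9 (best alternative 4); Hunter 2 gets 6 (best alternative 2). Neither deviates — NE.
Both Stag: Hunter 1 gets 7 (best alternative 5); Hunter 2 gets 11 (best alternative 9). Neither deviates — NE.
(Stag, Hare) is not a NE: Hunter 1 would switch to Hare (13 > 9).
No other cell survives both best-response checks, so there are 3 pure NE.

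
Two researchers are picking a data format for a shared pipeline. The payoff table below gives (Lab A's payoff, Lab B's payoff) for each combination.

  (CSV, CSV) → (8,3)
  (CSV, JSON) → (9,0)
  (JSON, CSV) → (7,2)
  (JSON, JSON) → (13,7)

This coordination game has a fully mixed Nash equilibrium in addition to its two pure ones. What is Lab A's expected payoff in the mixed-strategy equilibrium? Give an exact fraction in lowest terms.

41/5

Lab B mixes with probability q on CSV, chosen so Lab A is indifferent: 8q + 9(1−q) = 7q + 13(1−q) gives q = 4/5.
Lab A's expected payoff (from either row, since indifferent) is 8·4/5 + 9·1/5 = 41/5.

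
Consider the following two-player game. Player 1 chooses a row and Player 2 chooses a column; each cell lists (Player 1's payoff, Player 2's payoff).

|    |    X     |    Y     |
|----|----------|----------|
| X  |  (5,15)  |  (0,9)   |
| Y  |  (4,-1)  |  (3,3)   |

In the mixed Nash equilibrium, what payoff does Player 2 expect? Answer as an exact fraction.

Player 1 mixes with probability p on X, chosen so Player 2 is indifferent: 15p + (-1)(1−p) = 9p + 3(1−p) gives p = 2/5.
Player 2's expected payoff is 15·2/5 + (-1)·3/5 = 27/5.

27/5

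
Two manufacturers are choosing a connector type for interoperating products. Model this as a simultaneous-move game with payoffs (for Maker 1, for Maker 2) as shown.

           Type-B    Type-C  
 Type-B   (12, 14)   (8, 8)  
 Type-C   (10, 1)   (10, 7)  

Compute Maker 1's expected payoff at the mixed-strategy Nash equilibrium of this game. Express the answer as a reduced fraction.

Maker 2 mixes with probability q on Type-B, chosen so Maker 1 is indifferent: 12q + 8(1−q) = 10q + 10(1−q) gives q = 1/2.
Maker 1's expected payoff (from either row, since indifferent) is 12·1/2 + 8·1/2 = 10.

10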